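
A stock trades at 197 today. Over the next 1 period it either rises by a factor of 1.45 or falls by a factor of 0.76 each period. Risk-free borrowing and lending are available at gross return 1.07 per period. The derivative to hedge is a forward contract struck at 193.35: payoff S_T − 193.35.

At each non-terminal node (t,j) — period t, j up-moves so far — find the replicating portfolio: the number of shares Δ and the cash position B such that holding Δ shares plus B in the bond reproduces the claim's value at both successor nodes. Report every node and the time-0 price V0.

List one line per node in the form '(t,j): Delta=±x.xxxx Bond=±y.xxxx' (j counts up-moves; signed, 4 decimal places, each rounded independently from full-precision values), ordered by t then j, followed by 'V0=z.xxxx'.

Risk-neutral probability p* = (R−d)/(u−d) = (1.07−0.76)/(1.45−0.76) = 0.4493.
Terminal values V(1,·): V(1,0)=-43.6300, V(1,1)=92.3000
  t=0,j=0: stock 197.0000 → up 285.6500 (V=92.3000), down 149.7200 (V=-43.6300). Price 16.2991; hedge Δ=1.0000, bond B=-180.7009.
Self-financing check: at every node Δ·S+B equals the discounted successor values.

(0,0): Delta=1.0000 Bond=-180.7009
V0=16.2991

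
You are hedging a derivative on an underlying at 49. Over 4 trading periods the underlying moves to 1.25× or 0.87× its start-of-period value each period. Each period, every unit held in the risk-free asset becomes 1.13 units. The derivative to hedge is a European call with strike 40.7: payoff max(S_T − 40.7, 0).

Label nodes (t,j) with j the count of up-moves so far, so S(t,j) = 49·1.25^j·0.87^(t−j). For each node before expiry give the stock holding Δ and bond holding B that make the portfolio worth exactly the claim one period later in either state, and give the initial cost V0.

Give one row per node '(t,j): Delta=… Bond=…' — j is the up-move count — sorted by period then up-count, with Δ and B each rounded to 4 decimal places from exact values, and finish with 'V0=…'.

The replicating-portfolio and risk-neutral prices coincide; use p* = (1.13−0.87)/(1.25−0.87) = 0.6842 for the latter.
Payoff layer (t=4): V(4,0)=0.0000, V(4,1)=0.0000, V(4,2)=17.2502, V(4,3)=42.5617, V(4,4)=78.9289
Node (3,0) S=32.2666: V=(p*·0.0000+(1−p*)·0.0000)/1.13=0.0000; Δ=(0.0000−0.0000)/(40.3333−28.0720)=0.0000; B=V−Δ·S=0.0000
Node (3,1) S=46.3601: V=(p*·17.2502+(1−p*)·0.0000)/1.13=10.4449; Δ=(17.2502−0.0000)/(57.9502−40.3333)=0.9792; B=V−Δ·S=-34.9502
Node (3,2) S=66.6094: V=(p*·42.5617+(1−p*)·17.2502)/1.13=30.5917; Δ=(42.5617−17.2502)/(83.2617−57.9502)=1.0000; B=V−Δ·S=-36.0177
Node (3,3) S=95.7031: V=(p*·78.9289+(1−p*)·42.5617)/1.13=59.6854; Δ=(78.9289−42.5617)/(119.6289−83.2617)=1.0000; B=V−Δ·S=-36.0177
Node (2,0) S=37.0881: V=(p*·10.4449+(1−p*)·0.0000)/1.13=6.3243; Δ=(10.4449−0.0000)/(46.3601−32.2666)=0.7411; B=V−Δ·S=-21.1622
Node (2,1) S=53.2875: V=(p*·30.5917+(1−p*)·10.4449)/1.13=21.4421; Δ=(30.5917−10.4449)/(66.6094−46.3601)=0.9949; B=V−Δ·S=-31.5758
Node (2,2) S=76.5625: V=(p*·59.6854+(1−p*)·30.5917)/1.13=44.6884; Δ=(59.6854−30.5917)/(95.7031−66.6094)=1.0000; B=V−Δ·S=-31.8741
Node (1,0) S=42.6300: V=(p*·21.4421+(1−p*)·6.3243)/1.13=14.7505; Δ=(21.4421−6.3243)/(53.2875−37.0881)=0.9332; B=V−Δ·S=-25.0330
Node (1,1) S=61.2500: V=(p*·44.6884+(1−p*)·21.4421)/1.13=33.0509; Δ=(44.6884−21.4421)/(76.5625−53.2875)=0.9988; B=V−Δ·S=-28.1238
Node (0,0) S=49.0000: V=(p*·33.0509+(1−p*)·14.7505)/1.13=24.1343; Δ=(33.0509−14.7505)/(61.2500−42.6300)=0.9828; B=V−Δ·S=-24.0245
Root portfolio cost Δ·49+B reproduces V0=24.1343.

(0,0): Delta=0.9828 Bond=-24.0245
(1,0): Delta=0.9332 Bond=-25.0330
(1,1): Delta=0.9988 Bond=-28.1238
(2,0): Delta=0.7411 Bond=-21.1622
(2,1): Delta=0.9949 Bond=-31.5758
(2,2): Delta=1.0000 Bond=-31.8741
(3,0): Delta=0.0000 Bond=0.0000
(3,1): Delta=0.9792 Bond=-34.9502
(3,2): Delta=1.0000 Bond=-36.0177
(3,3): Delta=1.0000 Bond=-36.0177
V0=24.1343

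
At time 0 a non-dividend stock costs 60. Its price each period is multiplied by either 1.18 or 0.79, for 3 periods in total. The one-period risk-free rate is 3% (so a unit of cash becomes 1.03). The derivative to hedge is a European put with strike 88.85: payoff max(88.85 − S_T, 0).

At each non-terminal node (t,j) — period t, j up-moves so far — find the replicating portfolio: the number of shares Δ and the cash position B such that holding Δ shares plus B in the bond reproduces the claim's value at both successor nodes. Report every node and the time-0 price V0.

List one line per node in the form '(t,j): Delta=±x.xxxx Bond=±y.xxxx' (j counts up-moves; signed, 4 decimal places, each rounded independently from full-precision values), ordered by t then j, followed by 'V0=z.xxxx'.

(0,0): Delta=-0.8515 Bond=74.4784
(1,0): Delta=-1.0000 Bond=83.7496
(1,1): Delta=-0.7894 Bond=72.3147
(2,0): Delta=-1.0000 Bond=86.2621
(2,1): Delta=-1.0000 Bond=86.2621
(2,2): Delta=-0.7013 Bond=67.1229
V0=23.3859

Under the risk-neutral measure, an up-move has probability p* = (R−d)/(u−d) = 0.6154 and values discount at R = 1.03.
Payoff layer (t=3): V(3,0)=59.2677, V(3,1)=44.6637, V(3,2)=22.8502, V(3,3)=0.0000
(2,0): S=37.4460. Δ = (V_up−V_dn)/(S_up−S_dn) = (44.6637−59.2677)/(44.1863−29.5823) = -1.0000. V = [p*·44.6637 + (1−p*)·59.2677]/1.03 = 48.8161. B = V − Δ·S = 86.2621.
(2,1): S=55.9320. Δ = (V_up−V_dn)/(S_up−S_dn) = (22.8502−44.6637)/(65.9998−44.1863) = -1.0000. V = [p*·22.8502 + (1−p*)·44.6637]/1.03 = 30.3301. B = V − Δ·S = 86.2621.
(2,2): S=83.5440. Δ = (V_up−V_dn)/(S_up−S_dn) = (0.0000−22.8502)/(98.5819−65.9998) = -0.7013. V = [p*·0.0000 + (1−p*)·22.8502]/1.03 = 8.5326. B = V − Δ·S = 67.1229.
(1,0): S=47.4000. Δ = (V_up−V_dn)/(S_up−S_dn) = (30.3301−48.8161)/(55.9320−37.4460) = -1.0000. V = [p*·30.3301 + (1−p*)·48.8161]/1.03 = 36.3496. B = V − Δ·S = 83.7496.
(1,1): S=70.8000. Δ = (V_up−V_dn)/(S_up−S_dn) = (8.5326−30.3301)/(83.5440−55.9320) = -0.7894. V = [p*·8.5326 + (1−p*)·30.3301]/1.03 = 16.4235. B = V − Δ·S = 72.3147.
(0,0): S=60.0000. Δ = (V_up−V_dn)/(S_up−S_dn) = (16.4235−36.3496)/(70.8000−47.4000) = -0.8515. V = [p*·16.4235 + (1−p*)·36.3496]/1.03 = 23.3859. B = V − Δ·S = 74.4784.
Each (Δ,B) replicates both successor values, so the strategy is self-financing and V0 is arbitrage-free.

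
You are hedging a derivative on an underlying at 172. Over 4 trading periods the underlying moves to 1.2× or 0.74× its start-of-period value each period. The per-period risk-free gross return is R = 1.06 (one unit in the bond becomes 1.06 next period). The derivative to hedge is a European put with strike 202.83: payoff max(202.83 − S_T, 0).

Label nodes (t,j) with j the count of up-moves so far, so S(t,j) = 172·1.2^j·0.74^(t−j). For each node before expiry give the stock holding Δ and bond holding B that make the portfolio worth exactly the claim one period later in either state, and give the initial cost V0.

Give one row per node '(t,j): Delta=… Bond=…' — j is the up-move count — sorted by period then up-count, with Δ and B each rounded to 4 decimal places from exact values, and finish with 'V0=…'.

(0,0): Delta=-0.4313 Bond=96.9411
(1,0): Delta=-0.8741 Bond=159.1163
(1,1): Delta=-0.3119 Bond=78.1006
(2,0): Delta=-1.0000 Bond=180.5180
(2,1): Delta=-0.8402 Bond=163.4768
(2,2): Delta=-0.1694 Bond=47.4847
(3,0): Delta=-1.0000 Bond=191.3491
(3,1): Delta=-1.0000 Bond=191.3491
(3,2): Delta=-0.7971 Bond=165.3825
(3,3): Delta=0.0000 Bond=0.0000
V0=22.7501

Risk-neutral probability p* = (R−d)/(u−d) = (1.06−0.74)/(1.2−0.74) = 0.6957.
At expiry t=4: V(4,0)=151.2531, V(4,1)=119.1918, V(4,2)=67.2004, V(4,3)=0.0000, V(4,4)=0.0000
(3,0): S=69.6985. Δ = (V_up−V_dn)/(S_up−S_dn) = (119.1918−151.2531)/(83.6382−51.5769) = -1.0000. V = [p*·119.1918 + (1−p*)·151.2531]/1.06 = 121.6505. B = V − Δ·S = 191.3491.
(3,1): S=113.0246. Δ = (V_up−V_dn)/(S_up−S_dn) = (67.2004−119.1918)/(135.6296−83.6382) = -1.0000. V = [p*·67.2004 + (1−p*)·119.1918]/1.06 = 78.3244. B = V − Δ·S = 191.3491.
(3,2): S=183.2832. Δ = (V_up−V_dn)/(S_up−S_dn) = (0.0000−67.2004)/(219.9398−135.6296) = -0.7971. V = [p*·0.0000 + (1−p*)·67.2004]/1.06 = 19.2946. B = V − Δ·S = 165.3825.
(3,3): S=297.2160. Δ = (V_up−V_dn)/(S_up−S_dn) = (0.0000−0.0000)/(356.6592−219.9398) = 0.0000. V = [p*·0.0000 + (1−p*)·0.0000]/1.06 = 0.0000. B = V − Δ·S = 0.0000.
(2,0): S=94.1872. Δ = (V_up−V_dn)/(S_up−S_dn) = (78.3244−121.6505)/(113.0246−69.6985) = -1.0000. V = [p*·78.3244 + (1−p*)·121.6505]/1.06 = 86.3308. B = V − Δ·S = 180.5180.
(2,1): S=152.7360. Δ = (V_up−V_dn)/(S_up−S_dn) = (19.2946−78.3244)/(183.2832−113.0246) = -0.8402. V = [p*·19.2946 + (1−p*)·78.3244]/1.06 = 35.1511. B = V − Δ·S = 163.4768.
(2,2): S=247.6800. Δ = (V_up−V_dn)/(S_up−S_dn) = (0.0000−19.2946)/(297.2160−183.2832) = -0.1694. V = [p*·0.0000 + (1−p*)·19.2946]/1.06 = 5.5399. B = V − Δ·S = 47.4847.
(1,0): S=127.2800. Δ = (V_up−V_dn)/(S_up−S_dn) = (35.1511−86.3308)/(152.7360−94.1872) = -0.8741. V = [p*·35.1511 + (1−p*)·86.3308]/1.06 = 47.8562. B = V − Δ·S = 159.1163.
(1,1): S=206.4000. Δ = (V_up−V_dn)/(S_up−S_dn) = (5.5399−35.1511)/(247.6800−152.7360) = -0.3119. V = [p*·5.5399 + (1−p*)·35.1511]/1.06 = 13.7283. B = V − Δ·S = 78.1006.
(0,0): S=172.0000. Δ = (V_up−V_dn)/(S_up−S_dn) = (13.7283−47.8562)/(206.4000−127.2800) = -0.4313. V = [p*·13.7283 + (1−p*)·47.8562]/1.06 = 22.7501. B = V − Δ·S = 96.9411.
Root portfolio cost Δ·172+B reproduces V0=22.7501.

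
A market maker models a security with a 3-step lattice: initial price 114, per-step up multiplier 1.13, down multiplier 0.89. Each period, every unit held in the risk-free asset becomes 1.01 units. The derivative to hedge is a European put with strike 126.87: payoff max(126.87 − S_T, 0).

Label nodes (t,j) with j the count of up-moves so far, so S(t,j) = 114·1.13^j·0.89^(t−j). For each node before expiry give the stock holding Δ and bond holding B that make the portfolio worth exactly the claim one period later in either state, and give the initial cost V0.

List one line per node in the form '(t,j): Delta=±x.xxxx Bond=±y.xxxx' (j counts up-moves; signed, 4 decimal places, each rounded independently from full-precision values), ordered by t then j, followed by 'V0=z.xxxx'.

(0,0): Delta=-0.6390 Bond=87.5234
(1,0): Delta=-0.9454 Bond=119.4911
(1,1): Delta=-0.3976 Bond=57.3061
(2,0): Delta=-1.0000 Bond=125.6139
(2,1): Delta=-0.9024 Bond=115.7582
(2,2): Delta=0.0000 Bond=0.0000
V0=14.6800

Risk-neutral probability p* = (R−d)/(u−d) = (1.01−0.89)/(1.13−0.89) = 0.5000.
At expiry t=3: V(3,0)=46.5035, V(3,1)=24.8317, V(3,2)=0.0000, V(3,3)=0.0000
Node (2,0) S=90.2994: V=(p*·24.8317+(1−p*)·46.5035)/1.01=35.3145; Δ=(24.8317−46.5035)/(102.0383−80.3665)=-1.0000; B=V−Δ·S=125.6139
Node (2,1) S=114.6498: V=(p*·0.0000+(1−p*)·24.8317)/1.01=12.2929; Δ=(0.0000−24.8317)/(129.5543−102.0383)=-0.9024; B=V−Δ·S=115.7582
Node (2,2) S=145.5666: V=(p*·0.0000+(1−p*)·0.0000)/1.01=0.0000; Δ=(0.0000−0.0000)/(164.4903−129.5543)=0.0000; B=V−Δ·S=0.0000
Node (1,0) S=101.4600: V=(p*·12.2929+(1−p*)·35.3145)/1.01=23.5680; Δ=(12.2929−35.3145)/(114.6498−90.2994)=-0.9454; B=V−Δ·S=119.4911
Node (1,1) S=128.8200: V=(p*·0.0000+(1−p*)·12.2929)/1.01=6.0856; Δ=(0.0000−12.2929)/(145.5666−114.6498)=-0.3976; B=V−Δ·S=57.3061
Node (0,0) S=114.0000: V=(p*·6.0856+(1−p*)·23.5680)/1.01=14.6800; Δ=(6.0856−23.5680)/(128.8200−101.4600)=-0.6390; B=V−Δ·S=87.5234
The time-0 hedge costs 14.6800, which is the no-arbitrage price.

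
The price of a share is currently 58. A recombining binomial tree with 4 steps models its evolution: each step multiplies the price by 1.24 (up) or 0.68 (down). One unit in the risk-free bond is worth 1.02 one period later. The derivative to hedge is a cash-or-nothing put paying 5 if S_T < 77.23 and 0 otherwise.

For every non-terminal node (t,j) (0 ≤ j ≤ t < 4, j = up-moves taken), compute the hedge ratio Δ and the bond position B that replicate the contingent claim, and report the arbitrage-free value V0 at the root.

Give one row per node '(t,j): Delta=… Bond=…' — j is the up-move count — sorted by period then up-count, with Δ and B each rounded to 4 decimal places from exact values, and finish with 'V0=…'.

Under the risk-neutral measure, an up-move has probability p* = (R−d)/(u−d) = 0.6071 and values discount at R = 1.02.
Payoff layer (t=4): V(4,0)=5.0000, V(4,1)=5.0000, V(4,2)=5.0000, V(4,3)=5.0000, V(4,4)=0.0000
(3,0): S=18.2371. Δ = (V_up−V_dn)/(S_up−S_dn) = (5.0000−5.0000)/(22.6139−12.4012) = 0.0000. V = [p*·5.0000 + (1−p*)·5.0000]/1.02 = 4.9020. B = V − Δ·S = 4.9020.
(3,1): S=33.2558. Δ = (V_up−V_dn)/(S_up−S_dn) = (5.0000−5.0000)/(41.2372−22.6139) = 0.0000. V = [p*·5.0000 + (1−p*)·5.0000]/1.02 = 4.9020. B = V − Δ·S = 4.9020.
(3,2): S=60.6429. Δ = (V_up−V_dn)/(S_up−S_dn) = (5.0000−5.0000)/(75.1973−41.2372) = 0.0000. V = [p*·5.0000 + (1−p*)·5.0000]/1.02 = 4.9020. B = V − Δ·S = 4.9020.
(3,3): S=110.5842. Δ = (V_up−V_dn)/(S_up−S_dn) = (0.0000−5.0000)/(137.1244−75.1973) = -0.0807. V = [p*·0.0000 + (1−p*)·5.0000]/1.02 = 1.9258. B = V − Δ·S = 10.8543.
(2,0): S=26.8192. Δ = (V_up−V_dn)/(S_up−S_dn) = (4.9020−4.9020)/(33.2558−18.2371) = 0.0000. V = [p*·4.9020 + (1−p*)·4.9020]/1.02 = 4.8058. B = V − Δ·S = 4.8058.
(2,1): S=48.9056. Δ = (V_up−V_dn)/(S_up−S_dn) = (4.9020−4.9020)/(60.6429−33.2558) = 0.0000. V = [p*·4.9020 + (1−p*)·4.9020]/1.02 = 4.8058. B = V − Δ·S = 4.8058.
(2,2): S=89.1808. Δ = (V_up−V_dn)/(S_up−S_dn) = (1.9258−4.9020)/(110.5842−60.6429) = -0.0596. V = [p*·1.9258 + (1−p*)·4.9020]/1.02 = 3.0343. B = V − Δ·S = 8.3489.
(1,0): S=39.4400. Δ = (V_up−V_dn)/(S_up−S_dn) = (4.8058−4.8058)/(48.9056−26.8192) = 0.0000. V = [p*·4.8058 + (1−p*)·4.8058]/1.02 = 4.7116. B = V − Δ·S = 4.7116.
(1,1): S=71.9200. Δ = (V_up−V_dn)/(S_up−S_dn) = (3.0343−4.8058)/(89.1808−48.9056) = -0.0440. V = [p*·3.0343 + (1−p*)·4.8058]/1.02 = 3.6571. B = V − Δ·S = 6.8206.
(0,0): S=58.0000. Δ = (V_up−V_dn)/(S_up−S_dn) = (3.6571−4.7116)/(71.9200−39.4400) = -0.0325. V = [p*·3.6571 + (1−p*)·4.7116]/1.02 = 3.9916. B = V − Δ·S = 5.8746.
Each (Δ,B) replicates both successor values, so the strategy is self-financing and V0 is arbitrage-free.

(0,0): Delta=-0.0325 Bond=5.8746
(1,0): Delta=0.0000 Bond=4.7116
(1,1): Delta=-0.0440 Bond=6.8206
(2,0): Delta=0.0000 Bond=4.8058
(2,1): Delta=0.0000 Bond=4.8058
(2,2): Delta=-0.0596 Bond=8.3489
(3,0): Delta=0.0000 Bond=4.9020
(3,1): Delta=0.0000 Bond=4.9020
(3,2): Delta=0.0000 Bond=4.9020
(3,3): Delta=-0.0807 Bond=10.8543
V0=3.9916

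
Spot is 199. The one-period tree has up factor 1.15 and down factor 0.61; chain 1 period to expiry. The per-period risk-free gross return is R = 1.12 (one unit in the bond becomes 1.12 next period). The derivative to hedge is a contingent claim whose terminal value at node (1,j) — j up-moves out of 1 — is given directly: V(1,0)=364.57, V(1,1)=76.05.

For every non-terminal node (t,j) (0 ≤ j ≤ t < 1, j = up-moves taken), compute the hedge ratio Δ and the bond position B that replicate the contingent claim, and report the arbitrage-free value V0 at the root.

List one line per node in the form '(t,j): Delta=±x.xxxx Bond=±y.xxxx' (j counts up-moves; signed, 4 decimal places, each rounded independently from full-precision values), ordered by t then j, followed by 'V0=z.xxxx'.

(0,0): Delta=-2.6849 Bond=616.5096
V0=82.2133

Since d<R<u, set p* = (R−d)/(u−d) = 0.9444; price each node as the discounted p*-expectation of its children.
At expiry t=1: V(1,0)=364.5700, V(1,1)=76.0500
Node (0,0) S=199.0000: V=(p*·76.0500+(1−p*)·364.5700)/1.12=82.2133; Δ=(76.0500−364.5700)/(228.8500−121.3900)=-2.6849; B=V−Δ·S=616.5096
Root portfolio cost Δ·199+B reproduces V0=82.2133.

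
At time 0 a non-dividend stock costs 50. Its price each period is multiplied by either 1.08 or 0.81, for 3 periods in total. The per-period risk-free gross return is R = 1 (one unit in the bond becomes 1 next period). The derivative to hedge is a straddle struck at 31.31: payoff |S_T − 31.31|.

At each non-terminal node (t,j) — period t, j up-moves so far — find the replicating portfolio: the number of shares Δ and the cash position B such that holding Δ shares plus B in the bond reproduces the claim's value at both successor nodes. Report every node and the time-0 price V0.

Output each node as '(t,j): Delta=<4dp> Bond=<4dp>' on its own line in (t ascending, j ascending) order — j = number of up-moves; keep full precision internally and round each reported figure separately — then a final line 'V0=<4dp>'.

(0,0): Delta=0.9384 Bond=-27.9824
(1,0): Delta=0.7432 Bond=-20.0793
(1,1): Delta=1.0000 Bond=-31.3100
(2,0): Delta=-0.0698 Bond=6.5936
(2,1): Delta=1.0000 Bond=-31.3100
(2,2): Delta=1.0000 Bond=-31.3100
V0=18.9365

No-arbitrage ⇒ martingale measure with p* = (R−d)/(u−d) = 0.7037.
Terminal payoffs: V(3,0)=4.7379, V(3,1)=4.1194, V(3,2)=15.9292, V(3,3)=31.6756
  t=2,j=0: stock 32.8050 → up 35.4294 (V=4.1194), down 26.5721 (V=4.7379). Price 4.3027; hedge Δ=-0.0698, bond B=6.5936.
  t=2,j=1: stock 43.7400 → up 47.2392 (V=15.9292), down 35.4294 (V=4.1194). Price 12.4300; hedge Δ=1.0000, bond B=-31.3100.
  t=2,j=2: stock 58.3200 → up 62.9856 (V=31.6756), down 47.2392 (V=15.9292). Price 27.0100; hedge Δ=1.0000, bond B=-31.3100.
  t=1,j=0: stock 40.5000 → up 43.7400 (V=12.4300), down 32.8050 (V=4.3027). Price 10.0219; hedge Δ=0.7432, bond B=-20.0793.
  t=1,j=1: stock 54.0000 → up 58.3200 (V=27.0100), down 43.7400 (V=12.4300). Price 22.6900; hedge Δ=1.0000, bond B=-31.3100.
  t=0,j=0: stock 50.0000 → up 54.0000 (V=22.6900), down 40.5000 (V=10.0219). Price 18.9365; hedge Δ=0.9384, bond B=-27.9824.
Self-financing check: at every node Δ·S+B equals the discounted successor values.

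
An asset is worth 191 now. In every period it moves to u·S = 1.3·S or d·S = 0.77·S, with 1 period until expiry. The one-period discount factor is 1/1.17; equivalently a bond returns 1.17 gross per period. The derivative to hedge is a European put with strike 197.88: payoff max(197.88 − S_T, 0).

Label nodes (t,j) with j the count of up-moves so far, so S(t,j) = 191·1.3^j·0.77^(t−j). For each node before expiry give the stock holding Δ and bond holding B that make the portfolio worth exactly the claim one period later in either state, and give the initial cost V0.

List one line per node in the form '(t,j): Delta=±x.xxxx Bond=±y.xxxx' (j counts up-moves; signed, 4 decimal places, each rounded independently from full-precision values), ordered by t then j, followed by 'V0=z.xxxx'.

Under the risk-neutral measure, an up-move has probability p* = (R−d)/(u−d) = 0.7547 and values discount at R = 1.17.
Terminal values V(1,·): V(1,0)=50.8100, V(1,1)=0.0000
(0,0): S=191.0000. Δ = (V_up−V_dn)/(S_up−S_dn) = (0.0000−50.8100)/(248.3000−147.0700) = -0.5019. V = [p*·0.0000 + (1−p*)·50.8100]/1.17 = 10.6520. B = V − Δ·S = 106.5199.
Each (Δ,B) replicates both successor values, so the strategy is self-financing and V0 is arbitrage-free.

(0,0): Delta=-0.5019 Bond=106.5199
V0=10.6520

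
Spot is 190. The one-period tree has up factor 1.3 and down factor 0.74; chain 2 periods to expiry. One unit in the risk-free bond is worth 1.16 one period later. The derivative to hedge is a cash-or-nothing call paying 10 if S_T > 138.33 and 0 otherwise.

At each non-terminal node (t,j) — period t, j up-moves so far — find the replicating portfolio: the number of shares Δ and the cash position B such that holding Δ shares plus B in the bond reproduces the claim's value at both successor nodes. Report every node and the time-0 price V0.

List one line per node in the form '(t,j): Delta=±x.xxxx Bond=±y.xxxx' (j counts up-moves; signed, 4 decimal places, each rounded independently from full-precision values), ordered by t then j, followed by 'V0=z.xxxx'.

Risk-neutral probability p* = (R−d)/(u−d) = (1.16−0.74)/(1.3−0.74) = 0.7500.
Payoff layer (t=2): V(2,0)=0.0000, V(2,1)=10.0000, V(2,2)=10.0000
  t=1,j=0: stock 140.6000 → up 182.7800 (V=10.0000), down 104.0440 (V=0.0000). Price 6.4655; hedge Δ=0.1270, bond B=-11.3916.
  t=1,j=1: stock 247.0000 → up 321.1000 (V=10.0000), down 182.7800 (V=10.0000). Price 8.6207; hedge Δ=0.0000, bond B=8.6207.
  t=0,j=0: stock 190.0000 → up 247.0000 (V=8.6207), down 140.6000 (V=6.4655). Price 6.9672; hedge Δ=0.0203, bond B=3.1186.
The time-0 hedge costs 6.9672, which is the no-arbitrage price.

(0,0): Delta=0.0203 Bond=3.1186
(1,0): Delta=0.1270 Bond=-11.3916
(1,1): Delta=0.0000 Bond=8.6207
V0=6.9672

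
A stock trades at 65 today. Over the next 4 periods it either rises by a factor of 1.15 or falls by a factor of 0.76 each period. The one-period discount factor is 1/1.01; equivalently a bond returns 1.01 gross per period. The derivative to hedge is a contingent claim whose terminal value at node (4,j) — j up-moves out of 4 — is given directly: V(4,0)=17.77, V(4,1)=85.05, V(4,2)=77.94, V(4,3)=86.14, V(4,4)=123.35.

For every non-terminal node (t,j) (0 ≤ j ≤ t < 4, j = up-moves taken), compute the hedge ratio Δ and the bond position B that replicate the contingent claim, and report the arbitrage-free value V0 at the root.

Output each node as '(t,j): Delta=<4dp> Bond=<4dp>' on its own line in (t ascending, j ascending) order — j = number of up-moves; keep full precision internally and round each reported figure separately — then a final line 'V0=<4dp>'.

(0,0): Delta=0.5659 Bond=48.3140
(1,0): Delta=0.4461 Bond=54.7158
(1,1): Delta=0.6102 Bond=45.4827
(2,0): Delta=1.3249 Bond=22.2673
(2,1): Delta=0.1208 Bond=73.7406
(2,2): Delta=0.7914 Bond=30.3679
(3,0): Delta=6.0460 Bond=-112.2176
(3,1): Delta=-0.4222 Bond=97.9261
(3,2): Delta=0.3218 Bond=61.3470
(3,3): Delta=0.9651 Bond=13.4933
V0=85.0978

Risk-neutral probability p* = (R−d)/(u−d) = (1.01−0.76)/(1.15−0.76) = 0.6410.
At expiry t=4: V(4,0)=17.7700, V(4,1)=85.0500, V(4,2)=77.9400, V(4,3)=86.1400, V(4,4)=123.3500
  t=3,j=0: stock 28.5334 → up 32.8135 (V=85.0500), down 21.6854 (V=17.7700). Price 60.2953; hedge Δ=6.0460, bond B=-112.2176.
  t=3,j=1: stock 43.1756 → up 49.6519 (V=77.9400), down 32.8135 (V=85.0500). Price 79.6954; hedge Δ=-0.4222, bond B=97.9261.
  t=3,j=2: stock 65.3315 → up 75.1312 (V=86.1400), down 49.6519 (V=77.9400). Price 82.3727; hedge Δ=0.3218, bond B=61.3470.
  t=3,j=3: stock 98.8569 → up 113.6854 (V=123.3500), down 75.1312 (V=86.1400). Price 108.9035; hedge Δ=0.9651, bond B=13.4933.
  t=2,j=0: stock 37.5440 → up 43.1756 (V=79.6954), down 28.5334 (V=60.2953). Price 72.0111; hedge Δ=1.3249, bond B=22.2673.
  t=2,j=1: stock 56.8100 → up 65.3315 (V=82.3727), down 43.1756 (V=79.6954). Price 80.6055; hedge Δ=0.1208, bond B=73.7406.
  t=2,j=2: stock 85.9625 → up 98.8569 (V=108.9035), down 65.3315 (V=82.3727). Price 98.3957; hedge Δ=0.7914, bond B=30.3679.
  t=1,j=0: stock 49.4000 → up 56.8100 (V=80.6055), down 37.5440 (V=72.0111). Price 76.7528; hedge Δ=0.4461, bond B=54.7158.
  t=1,j=1: stock 74.7500 → up 85.9625 (V=98.3957), down 56.8100 (V=80.6055). Price 91.0985; hedge Δ=0.6102, bond B=45.4827.
  t=0,j=0: stock 65.0000 → up 74.7500 (V=91.0985), down 49.4000 (V=76.7528). Price 85.0978; hedge Δ=0.5659, bond B=48.3140.
Self-financing check: at every node Δ·S+B equals the discounted successor values.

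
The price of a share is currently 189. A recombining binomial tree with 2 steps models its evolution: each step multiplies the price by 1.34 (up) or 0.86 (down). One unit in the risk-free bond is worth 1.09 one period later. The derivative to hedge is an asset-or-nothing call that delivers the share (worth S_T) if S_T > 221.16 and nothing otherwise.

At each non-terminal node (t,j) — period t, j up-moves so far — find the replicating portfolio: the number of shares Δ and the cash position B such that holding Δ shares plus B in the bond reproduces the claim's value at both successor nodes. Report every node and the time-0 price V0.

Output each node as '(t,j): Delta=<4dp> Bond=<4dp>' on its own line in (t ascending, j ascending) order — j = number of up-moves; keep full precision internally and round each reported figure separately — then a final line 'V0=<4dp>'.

No-arbitrage ⇒ martingale measure with p* = (R−d)/(u−d) = 0.4792.
At expiry t=2: V(2,0)=0.0000, V(2,1)=0.0000, V(2,2)=339.3684
(1,0): S=162.5400. Δ = (V_up−V_dn)/(S_up−S_dn) = (0.0000−0.0000)/(217.8036−139.7844) = 0.0000. V = [p*·0.0000 + (1−p*)·0.0000]/1.09 = 0.0000. B = V − Δ·S = 0.0000.
(1,1): S=253.2600. Δ = (V_up−V_dn)/(S_up−S_dn) = (339.3684−0.0000)/(339.3684−217.8036) = 2.7917. V = [p*·339.3684 + (1−p*)·0.0000]/1.09 = 149.1872. B = V − Δ·S = -557.8303.
(0,0): S=189.0000. Δ = (V_up−V_dn)/(S_up−S_dn) = (149.1872−0.0000)/(253.2600−162.5400) = 1.6445. V = [p*·149.1872 + (1−p*)·0.0000]/1.09 = 65.5830. B = V − Δ·S = -245.2236.
The time-0 hedge costs 65.5830, which is the no-arbitrage price.

(0,0): Delta=1.6445 Bond=-245.2236
(1,0): Delta=0.0000 Bond=0.0000
(1,1): Delta=2.7917 Bond=-557.8303
V0=65.5830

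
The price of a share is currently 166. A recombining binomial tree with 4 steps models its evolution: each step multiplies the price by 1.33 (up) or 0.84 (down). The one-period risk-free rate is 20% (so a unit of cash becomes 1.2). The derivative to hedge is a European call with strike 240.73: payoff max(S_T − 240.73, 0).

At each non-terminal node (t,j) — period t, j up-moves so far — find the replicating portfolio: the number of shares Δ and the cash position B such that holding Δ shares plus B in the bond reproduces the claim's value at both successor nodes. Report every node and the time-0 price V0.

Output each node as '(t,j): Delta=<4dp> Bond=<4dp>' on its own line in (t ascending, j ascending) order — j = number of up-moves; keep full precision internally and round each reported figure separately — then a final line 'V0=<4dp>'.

(0,0): Delta=0.8068 Bond=-77.0531
(1,0): Delta=0.4791 Bond=-46.7600
(1,1): Delta=0.8816 Bond=-108.9679
(2,0): Delta=0.0000 Bond=0.0000
(2,1): Delta=0.5883 Bond=-76.3747
(2,2): Delta=0.9485 Bond=-150.4012
(3,0): Delta=0.0000 Bond=0.0000
(3,1): Delta=0.0000 Bond=0.0000
(3,2): Delta=0.7225 Bond=-124.7453
(3,3): Delta=1.0000 Bond=-200.6083
V0=56.8799

Under the risk-neutral measure, an up-move has probability p* = (R−d)/(u−d) = 0.7347 and values discount at R = 1.2.
Terminal payoffs: V(4,0)=0.0000, V(4,1)=0.0000, V(4,2)=0.0000, V(4,3)=87.3217, V(4,4)=278.6852
Node (3,0) S=98.3889: V=(p*·0.0000+(1−p*)·0.0000)/1.2=0.0000; Δ=(0.0000−0.0000)/(130.8572−82.6466)=0.0000; B=V−Δ·S=0.0000
Node (3,1) S=155.7824: V=(p*·0.0000+(1−p*)·0.0000)/1.2=0.0000; Δ=(0.0000−0.0000)/(207.1905−130.8572)=0.0000; B=V−Δ·S=0.0000
Node (3,2) S=246.6554: V=(p*·87.3217+(1−p*)·0.0000)/1.2=53.4623; Δ=(87.3217−0.0000)/(328.0517−207.1905)=0.7225; B=V−Δ·S=-124.7453
Node (3,3) S=390.5377: V=(p*·278.6852+(1−p*)·87.3217)/1.2=189.9294; Δ=(278.6852−87.3217)/(519.4152−328.0517)=1.0000; B=V−Δ·S=-200.6083
Node (2,0) S=117.1296: V=(p*·0.0000+(1−p*)·0.0000)/1.2=0.0000; Δ=(0.0000−0.0000)/(155.7824−98.3889)=0.0000; B=V−Δ·S=0.0000
Node (2,1) S=185.4552: V=(p*·53.4623+(1−p*)·0.0000)/1.2=32.7320; Δ=(53.4623−0.0000)/(246.6554−155.7824)=0.5883; B=V−Δ·S=-76.3747
Node (2,2) S=293.6374: V=(p*·189.9294+(1−p*)·53.4623)/1.2=128.1032; Δ=(189.9294−53.4623)/(390.5377−246.6554)=0.9485; B=V−Δ·S=-150.4012
Node (1,0) S=139.4400: V=(p*·32.7320+(1−p*)·0.0000)/1.2=20.0400; Δ=(32.7320−0.0000)/(185.4552−117.1296)=0.4791; B=V−Δ·S=-46.7600
Node (1,1) S=220.7800: V=(p*·128.1032+(1−p*)·32.7320)/1.2=85.6672; Δ=(128.1032−32.7320)/(293.6374−185.4552)=0.8816; B=V−Δ·S=-108.9679
Node (0,0) S=166.0000: V=(p*·85.6672+(1−p*)·20.0400)/1.2=56.8799; Δ=(85.6672−20.0400)/(220.7800−139.4400)=0.8068; B=V−Δ·S=-77.0531
Root portfolio cost Δ·166+B reproduces V0=56.8799.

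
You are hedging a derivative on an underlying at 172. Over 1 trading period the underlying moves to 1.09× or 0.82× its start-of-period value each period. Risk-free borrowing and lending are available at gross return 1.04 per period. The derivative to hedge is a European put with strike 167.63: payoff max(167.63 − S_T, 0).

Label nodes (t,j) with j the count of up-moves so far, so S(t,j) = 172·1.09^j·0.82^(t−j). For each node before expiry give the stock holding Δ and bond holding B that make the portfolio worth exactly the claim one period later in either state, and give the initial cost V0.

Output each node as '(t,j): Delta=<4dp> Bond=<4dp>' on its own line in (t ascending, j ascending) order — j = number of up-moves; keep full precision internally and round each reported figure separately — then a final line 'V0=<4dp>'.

(0,0): Delta=-0.5726 Bond=103.2162
V0=4.7347

Under the risk-neutral measure, an up-move has probability p* = (R−d)/(u−d) = 0.8148 and values discount at R = 1.04.
Terminal payoffs: V(1,0)=26.5900, V(1,1)=0.0000
  t=0,j=0: stock 172.0000 → up 187.4800 (V=0.0000), down 141.0400 (V=26.5900). Price 4.7347; hedge Δ=-0.5726, bond B=103.2162.
Root portfolio cost Δ·172+B reproduces V0=4.7347.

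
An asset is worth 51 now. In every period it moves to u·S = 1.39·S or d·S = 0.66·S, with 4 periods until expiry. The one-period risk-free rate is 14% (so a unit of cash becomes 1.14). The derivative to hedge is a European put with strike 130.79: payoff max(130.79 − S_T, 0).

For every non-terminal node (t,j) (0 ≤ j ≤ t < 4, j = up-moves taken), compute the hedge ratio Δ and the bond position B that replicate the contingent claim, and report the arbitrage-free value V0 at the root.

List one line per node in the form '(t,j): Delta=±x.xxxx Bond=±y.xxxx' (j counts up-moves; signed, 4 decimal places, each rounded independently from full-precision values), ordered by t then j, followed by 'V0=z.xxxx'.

Since d<R<u, set p* = (R−d)/(u−d) = 0.6575; price each node as the discounted p*-expectation of its children.
Terminal values V(4,·): V(4,0)=121.1129, V(4,1)=110.4094, V(4,2)=87.8672, V(4,3)=40.3921, V(4,4)=0.0000
  t=3,j=0: stock 14.6623 → up 20.3806 (V=110.4094), down 9.6771 (V=121.1129). Price 100.0658; hedge Δ=-1.0000, bond B=114.7281.
  t=3,j=1: stock 30.8797 → up 42.9228 (V=87.8672), down 20.3806 (V=110.4094). Price 83.8484; hedge Δ=-1.0000, bond B=114.7281.
  t=3,j=2: stock 65.0345 → up 90.3979 (V=40.3921), down 42.9228 (V=87.8672). Price 49.6936; hedge Δ=-1.0000, bond B=114.7281.
  t=3,j=3: stock 136.9666 → up 190.3835 (V=0.0000), down 90.3979 (V=40.3921). Price 12.1341; hedge Δ=-0.4040, bond B=67.4657.
  t=2,j=0: stock 22.2156 → up 30.8797 (V=83.8484), down 14.6623 (V=100.0658). Price 78.4231; hedge Δ=-1.0000, bond B=100.6387.
  t=2,j=1: stock 46.7874 → up 65.0345 (V=49.6936), down 30.8797 (V=83.8484). Price 53.8513; hedge Δ=-1.0000, bond B=100.6387.
  t=2,j=2: stock 98.5371 → up 136.9666 (V=12.1341), down 65.0345 (V=49.6936). Price 21.9272; hedge Δ=-0.5222, bond B=73.3785.
  t=1,j=0: stock 33.6600 → up 46.7874 (V=53.8513), down 22.2156 (V=78.4231). Price 54.6195; hedge Δ=-1.0000, bond B=88.2795.
  t=1,j=1: stock 70.8900 → up 98.5371 (V=21.9272), down 46.7874 (V=53.8513). Price 28.8246; hedge Δ=-0.6169, bond B=72.5563.
  t=0,j=0: stock 51.0000 → up 70.8900 (V=28.8246), down 33.6600 (V=54.6195). Price 33.0338; hedge Δ=-0.6929, bond B=68.3693.
The time-0 hedge costs 33.0338, which is the no-arbitrage price.

(0,0): Delta=-0.6929 Bond=68.3693
(1,0): Delta=-1.0000 Bond=88.2795
(1,1): Delta=-0.6169 Bond=72.5563
(2,0): Delta=-1.0000 Bond=100.6387
(2,1): Delta=-1.0000 Bond=100.6387
(2,2): Delta=-0.5222 Bond=73.3785
(3,0): Delta=-1.0000 Bond=114.7281
(3,1): Delta=-1.0000 Bond=114.7281
(3,2): Delta=-1.0000 Bond=114.7281
(3,3): Delta=-0.4040 Bond=67.4657
V0=33.0338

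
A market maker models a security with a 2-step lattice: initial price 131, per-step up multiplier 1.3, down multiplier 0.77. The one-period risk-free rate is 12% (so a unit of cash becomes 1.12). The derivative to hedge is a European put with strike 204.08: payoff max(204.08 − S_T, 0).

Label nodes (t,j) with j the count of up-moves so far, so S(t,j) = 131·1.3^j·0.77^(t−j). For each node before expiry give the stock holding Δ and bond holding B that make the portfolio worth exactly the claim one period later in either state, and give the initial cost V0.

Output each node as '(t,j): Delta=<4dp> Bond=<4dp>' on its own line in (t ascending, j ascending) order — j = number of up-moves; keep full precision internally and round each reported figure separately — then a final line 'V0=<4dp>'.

(0,0): Delta=-0.8530 Bond=149.4519
(1,0): Delta=-1.0000 Bond=182.2143
(1,1): Delta=-0.8082 Bond=159.7603
V0=37.7092

Risk-neutral probability p* = (R−d)/(u−d) = (1.12−0.77)/(1.3−0.77) = 0.6604.
Terminal payoffs: V(2,0)=126.4101, V(2,1)=72.9490, V(2,2)=0.0000
  t=1,j=0: stock 100.8700 → up 131.1310 (V=72.9490), down 77.6699 (V=126.4101). Price 81.3443; hedge Δ=-1.0000, bond B=182.2143.
  t=1,j=1: stock 170.3000 → up 221.3900 (V=0.0000), down 131.1310 (V=72.9490). Price 22.1207; hedge Δ=-0.8082, bond B=159.7603.
  t=0,j=0: stock 131.0000 → up 170.3000 (V=22.1207), down 100.8700 (V=81.3443). Price 37.7092; hedge Δ=-0.8530, bond B=149.4519.
Each (Δ,B) replicates both successor values, so the strategy is self-financing and V0 is arbitrage-free.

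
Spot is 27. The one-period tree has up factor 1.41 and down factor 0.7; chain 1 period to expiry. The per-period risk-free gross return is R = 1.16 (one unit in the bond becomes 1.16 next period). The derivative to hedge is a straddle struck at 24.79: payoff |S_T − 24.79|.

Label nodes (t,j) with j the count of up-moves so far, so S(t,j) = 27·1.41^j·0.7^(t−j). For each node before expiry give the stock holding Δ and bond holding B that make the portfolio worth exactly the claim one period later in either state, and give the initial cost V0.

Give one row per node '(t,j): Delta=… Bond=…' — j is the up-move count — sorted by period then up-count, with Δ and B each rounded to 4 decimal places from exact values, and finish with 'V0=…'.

Since d<R<u, set p* = (R−d)/(u−d) = 0.6479; price each node as the discounted p*-expectation of its children.
Terminal values V(1,·): V(1,0)=5.8900, V(1,1)=13.2800
  t=0,j=0: stock 27.0000 → up 38.0700 (V=13.2800), down 18.9000 (V=5.8900). Price 9.2051; hedge Δ=0.3855, bond B=-1.2034.
Root portfolio cost Δ·27+B reproduces V0=9.2051.

(0,0): Delta=0.3855 Bond=-1.2034
V0=9.2051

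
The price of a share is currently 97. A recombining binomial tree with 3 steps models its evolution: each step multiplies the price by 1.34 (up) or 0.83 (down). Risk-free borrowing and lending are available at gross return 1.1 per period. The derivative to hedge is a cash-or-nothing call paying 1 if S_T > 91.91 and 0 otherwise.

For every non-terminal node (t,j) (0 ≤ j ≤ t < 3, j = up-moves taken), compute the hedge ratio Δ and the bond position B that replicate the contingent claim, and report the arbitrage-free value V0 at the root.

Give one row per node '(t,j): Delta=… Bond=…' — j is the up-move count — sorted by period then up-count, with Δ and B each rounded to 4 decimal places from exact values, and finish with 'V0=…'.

Risk-neutral probability p* = (R−d)/(u−d) = (1.1−0.83)/(1.34−0.83) = 0.5294.
Terminal payoffs: V(3,0)=0.0000, V(3,1)=0.0000, V(3,2)=1.0000, V(3,3)=1.0000
(2,0): S=66.8233. Δ = (V_up−V_dn)/(S_up−S_dn) = (0.0000−0.0000)/(89.5432−55.4633) = 0.0000. V = [p*·0.0000 + (1−p*)·0.0000]/1.1 = 0.0000. B = V − Δ·S = 0.0000.
(2,1): S=107.8834. Δ = (V_up−V_dn)/(S_up−S_dn) = (1.0000−0.0000)/(144.5638−89.5432) = 0.0182. V = [p*·1.0000 + (1−p*)·0.0000]/1.1 = 0.4813. B = V − Δ·S = -1.4795.
(2,2): S=174.1732. Δ = (V_up−V_dn)/(S_up−S_dn) = (1.0000−1.0000)/(233.3921−144.5638) = 0.0000. V = [p*·1.0000 + (1−p*)·1.0000]/1.1 = 0.9091. B = V − Δ·S = 0.9091.
(1,0): S=80.5100. Δ = (V_up−V_dn)/(S_up−S_dn) = (0.4813−0.0000)/(107.8834−66.8233) = 0.0117. V = [p*·0.4813 + (1−p*)·0.0000]/1.1 = 0.2316. B = V − Δ·S = -0.7121.
(1,1): S=129.9800. Δ = (V_up−V_dn)/(S_up−S_dn) = (0.9091−0.4813)/(174.1732−107.8834) = 0.0065. V = [p*·0.9091 + (1−p*)·0.4813]/1.1 = 0.6434. B = V − Δ·S = -0.1954.
(0,0): S=97.0000. Δ = (V_up−V_dn)/(S_up−S_dn) = (0.6434−0.2316)/(129.9800−80.5100) = 0.0083. V = [p*·0.6434 + (1−p*)·0.2316]/1.1 = 0.4088. B = V − Δ·S = -0.3987.
Self-financing check: at every node Δ·S+B equals the discounted successor values.

(0,0): Delta=0.0083 Bond=-0.3987
(1,0): Delta=0.0117 Bond=-0.7121
(1,1): Delta=0.0065 Bond=-0.1954
(2,0): Delta=0.0000 Bond=0.0000
(2,1): Delta=0.0182 Bond=-1.4795
(2,2): Delta=0.0000 Bond=0.9091
V0=0.4088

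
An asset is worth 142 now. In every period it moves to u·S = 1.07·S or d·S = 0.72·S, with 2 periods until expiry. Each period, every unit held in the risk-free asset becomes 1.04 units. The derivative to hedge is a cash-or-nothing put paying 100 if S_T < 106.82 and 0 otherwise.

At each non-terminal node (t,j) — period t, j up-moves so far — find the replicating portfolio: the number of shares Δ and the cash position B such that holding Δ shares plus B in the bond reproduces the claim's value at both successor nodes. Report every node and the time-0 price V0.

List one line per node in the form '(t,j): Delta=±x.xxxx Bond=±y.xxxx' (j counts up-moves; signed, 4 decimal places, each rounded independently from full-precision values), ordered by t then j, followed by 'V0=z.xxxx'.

(0,0): Delta=-0.1658 Bond=24.2271
(1,0): Delta=-2.7945 Bond=293.9560
(1,1): Delta=0.0000 Bond=0.0000
V0=0.6793

No-arbitrage ⇒ martingale measure with p* = (R−d)/(u−d) = 0.9143.
Terminal payoffs: V(2,0)=100.0000, V(2,1)=0.0000, V(2,2)=0.0000
Node (1,0) S=102.2400: V=(p*·0.0000+(1−p*)·100.0000)/1.04=8.2418; Δ=(0.0000−100.0000)/(109.3968−73.6128)=-2.7945; B=V−Δ·S=293.9560
Node (1,1) S=151.9400: V=(p*·0.0000+(1−p*)·0.0000)/1.04=0.0000; Δ=(0.0000−0.0000)/(162.5758−109.3968)=0.0000; B=V−Δ·S=0.0000
Node (0,0) S=142.0000: V=(p*·0.0000+(1−p*)·8.2418)/1.04=0.6793; Δ=(0.0000−8.2418)/(151.9400−102.2400)=-0.1658; B=V−Δ·S=24.2271
Self-financing check: at every node Δ·S+B equals the discounted successor values.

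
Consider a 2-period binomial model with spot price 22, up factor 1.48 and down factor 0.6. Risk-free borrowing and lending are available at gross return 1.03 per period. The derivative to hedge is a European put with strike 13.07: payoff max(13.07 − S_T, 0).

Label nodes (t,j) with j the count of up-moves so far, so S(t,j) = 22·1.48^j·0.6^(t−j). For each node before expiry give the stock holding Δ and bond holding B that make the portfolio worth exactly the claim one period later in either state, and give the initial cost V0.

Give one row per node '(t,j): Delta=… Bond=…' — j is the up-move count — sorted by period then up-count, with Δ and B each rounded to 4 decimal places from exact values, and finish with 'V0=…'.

(0,0): Delta=-0.1321 Bond=4.1749
(1,0): Delta=-0.4434 Bond=8.4091
(1,1): Delta=0.0000 Bond=0.0000
V0=1.2694

The replicating-portfolio and risk-neutral prices coincide; use p* = (1.03−0.6)/(1.48−0.6) = 0.4886 for the latter.
Payoff layer (t=2): V(2,0)=5.1500, V(2,1)=0.0000, V(2,2)=0.0000
(1,0): S=13.2000. Δ = (V_up−V_dn)/(S_up−S_dn) = (0.0000−5.1500)/(19.5360−7.9200) = -0.4434. V = [p*·0.0000 + (1−p*)·5.1500]/1.03 = 2.5568. B = V − Δ·S = 8.4091.
(1,1): S=32.5600. Δ = (V_up−V_dn)/(S_up−S_dn) = (0.0000−0.0000)/(48.1888−19.5360) = 0.0000. V = [p*·0.0000 + (1−p*)·0.0000]/1.03 = 0.0000. B = V − Δ·S = 0.0000.
(0,0): S=22.0000. Δ = (V_up−V_dn)/(S_up−S_dn) = (0.0000−2.5568)/(32.5600−13.2000) = -0.1321. V = [p*·0.0000 + (1−p*)·2.5568]/1.03 = 1.2694. B = V − Δ·S = 4.1749.
Self-financing check: at every node Δ·S+B equals the discounted successor values.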